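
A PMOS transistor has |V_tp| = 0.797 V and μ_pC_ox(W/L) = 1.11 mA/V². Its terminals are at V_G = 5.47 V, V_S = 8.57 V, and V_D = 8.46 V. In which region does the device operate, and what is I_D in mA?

V_SG = V_S − V_G = 8.57 − 5.47 = 3.1 V; V_SD = V_S − V_D = 8.57 − 8.46 = 0.11 V.
V_ov = V_SG − |V_tp| = 3.1 − 0.797 = 2.3 V.
Since V_SD = 0.11 V < V_ov = 2.3 V, the device is in the triode region.
I_D = k_p [V_ov · V_SD − ½ V_SD²] = 1.11 × [2.3 × 0.11 − 0.5 × 0.11²] = 0.274 mA.

Triode; I_D = 0.274 mA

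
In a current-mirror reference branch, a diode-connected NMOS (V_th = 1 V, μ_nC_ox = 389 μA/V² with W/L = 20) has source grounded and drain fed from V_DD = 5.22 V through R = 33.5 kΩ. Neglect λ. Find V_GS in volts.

V_GS = 1.18 V

With gate tied to drain, V_GS = V_DS ≥ V_GS − V_th, so the device is in saturation.
k_n = μ_nC_ox · (W/L) = 7.78 mA/V².
KCL at the drain: ½ k_n (V_GS − V_th)² = (V_DD − V_GS)/R.
Let x = V_GS − 1. Then 130 x² + x − 4.22 = 0, giving x = 0.176 V (positive root), so V_GS = 1.18 V.
I_D = (V_DD − V_GS)/R = (5.22 − 1.18) / 33.5 = 0.121 mA.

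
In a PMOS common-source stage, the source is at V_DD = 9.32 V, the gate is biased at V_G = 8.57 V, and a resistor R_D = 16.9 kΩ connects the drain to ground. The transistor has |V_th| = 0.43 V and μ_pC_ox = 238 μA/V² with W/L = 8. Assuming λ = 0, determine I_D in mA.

V_SG = V_DD − V_G = 9.32 − 8.57 = 0.75 V, so V_ov = 0.75 − 0.43 = 0.32 V.
k_p = μ_pC_ox · (W/L) = 1.904 mA/V².
Assume saturation: I_D = ½ k_p V_ov² = 0.5 × 1.904 × 0.32² = 0.0975 mA, giving V_SD = V_DD − I_D R_D = 9.32 − 0.0975 × 16.9 = 7.67 V.
V_SD = 7.67 V ≥ V_ov = 0.32 V, confirming saturation.

I_D = 0.0975 mA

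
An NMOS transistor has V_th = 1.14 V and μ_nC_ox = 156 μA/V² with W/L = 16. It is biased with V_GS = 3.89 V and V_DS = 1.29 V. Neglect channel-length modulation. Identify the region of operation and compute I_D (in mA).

k_n = μ_nC_ox · (W/L) = 2.496 mA/V².
V_ov = V_GS − V_th = 3.89 − 1.14 = 2.75 V.
Since V_DS = 1.29 V < V_ov = 2.75 V, the device is in the triode region.
I_D = k_n [V_ov · V_DS − ½ V_DS²] = 2.496 × [2.75 × 1.29 − 0.5 × 1.29²] = 6.78 mA.

Triode; I_D = 6.78 mA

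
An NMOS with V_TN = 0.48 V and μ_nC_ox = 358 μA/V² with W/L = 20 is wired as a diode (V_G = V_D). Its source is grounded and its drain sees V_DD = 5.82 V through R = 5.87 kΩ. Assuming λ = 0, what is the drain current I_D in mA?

I_D = 0.828 mA

With gate tied to drain, V_GS = V_DS ≥ V_GS − V_TN, so the device is in saturation.
k_n = μ_nC_ox · (W/L) = 7.16 mA/V².
KCL at the drain: ½ k_n (V_GS − V_TN)² = (V_DD − V_GS)/R.
Let x = V_GS − 0.48. Then 21 x² + x − 5.34 = 0, giving x = 0.481 V (positive root), so V_GS = 0.961 V.
I_D = (V_DD − V_GS)/R = (5.82 − 0.961) / 5.87 = 0.828 mA.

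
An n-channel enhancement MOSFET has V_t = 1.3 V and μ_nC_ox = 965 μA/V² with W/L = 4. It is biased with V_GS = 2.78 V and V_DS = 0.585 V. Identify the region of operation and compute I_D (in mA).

Triode; I_D = 2.68 mA

k_n = μ_nC_ox · (W/L) = 3.86 mA/V².
V_ov = V_GS − V_t = 2.78 − 1.3 = 1.48 V.
Since V_DS = 0.585 V < V_ov = 1.48 V, the device is in the triode region.
I_D = k_n [V_ov · V_DS − ½ V_DS²] = 3.86 × [1.48 × 0.585 − 0.5 × 0.585²] = 2.68 mA.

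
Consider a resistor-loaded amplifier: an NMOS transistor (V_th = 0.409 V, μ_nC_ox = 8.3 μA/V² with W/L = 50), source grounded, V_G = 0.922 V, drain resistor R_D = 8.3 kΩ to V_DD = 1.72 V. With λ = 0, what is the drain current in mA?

V_GS = V_G = 0.922 V, so V_ov = 0.922 − 0.409 = 0.513 V.
k_n = μ_nC_ox · (W/L) = 0.415 mA/V².
Assume saturation: I_D = ½ k_n V_ov² = 0.5 × 0.415 × 0.513² = 0.0546 mA, giving V_DS = V_DD − I_D R_D = 1.72 − 0.0546 × 8.3 = 1.27 V.
V_DS = 1.27 V ≥ V_ov = 0.513 V, confirming saturation.

I_D = 0.0546 mA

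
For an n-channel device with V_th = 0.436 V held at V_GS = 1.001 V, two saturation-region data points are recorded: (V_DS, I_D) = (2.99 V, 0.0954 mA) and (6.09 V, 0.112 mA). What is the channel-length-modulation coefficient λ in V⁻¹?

With V_GS fixed, I_D ∝ (1 + λ V_DS) in saturation, so I_D2/I_D1 = (1 + λ V_DS2)/(1 + λ V_DS1).
0.112/0.0954 = 1.174 = (1 + 6.09 λ)/(1 + 2.99 λ).
Solving: λ (I_D1 V_DS2 − I_D2 V_DS1) = I_D2 − I_D1, so λ = (0.112 − 0.0954) / (0.0954 × 6.09 − 0.112 × 2.99) = 0.0166 / 0.246 = 0.0675 V⁻¹.

λ = 0.0675 V⁻¹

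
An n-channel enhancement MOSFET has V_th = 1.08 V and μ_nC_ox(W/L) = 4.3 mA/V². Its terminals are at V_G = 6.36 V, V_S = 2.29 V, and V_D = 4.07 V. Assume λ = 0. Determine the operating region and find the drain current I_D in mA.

V_GS = V_G − V_S = 6.36 − 2.29 = 4.07 V; V_DS = V_D − V_S = 4.07 − 2.29 = 1.78 V.
V_ov = V_GS − V_th = 4.07 − 1.08 = 2.99 V.
Since V_DS = 1.78 V < V_ov = 2.99 V, the device is in the triode region.
I_D = k_n [V_ov · V_DS − ½ V_DS²] = 4.3 × [2.99 × 1.78 − 0.5 × 1.78²] = 16.1 mA.

Triode; I_D = 16.1 mA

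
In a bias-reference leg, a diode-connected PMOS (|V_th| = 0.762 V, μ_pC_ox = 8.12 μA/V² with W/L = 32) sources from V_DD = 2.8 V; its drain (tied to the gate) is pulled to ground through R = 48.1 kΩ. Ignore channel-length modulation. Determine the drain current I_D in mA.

With gate tied to drain, V_SG = V_SD ≥ V_SG − |V_th|, so the device is in saturation.
k_p = μ_pC_ox · (W/L) = 0.2598 mA/V².
KCL at the drain: ½ k_p (V_SG − |V_th|)² = (V_DD − V_SG)/R.
Let x = V_SG − 0.762. Then 6.25 x² + x − 2.038 = 0, giving x = 0.497 V (positive root), so V_SG = 1.26 V.
I_D = (V_DD − V_SG)/R = (2.8 − 1.26) / 48.1 = 0.032 mA.

I_D = 0.0320 mA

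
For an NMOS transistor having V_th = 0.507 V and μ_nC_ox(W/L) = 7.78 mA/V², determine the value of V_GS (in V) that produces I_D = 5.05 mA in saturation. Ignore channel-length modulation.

In saturation I_D = ½ k_n (V_GS − V_th)², so V_GS − V_th = √(2 I_D / k_n) = √(2 × 5.05 / 7.78) = 1.14 V.
V_GS = 0.507 + 1.14 = 1.65 V.

V_GS = 1.65 V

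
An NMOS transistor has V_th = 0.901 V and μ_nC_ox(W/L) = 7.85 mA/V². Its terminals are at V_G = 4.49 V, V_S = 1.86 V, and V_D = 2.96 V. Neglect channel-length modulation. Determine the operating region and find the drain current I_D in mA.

V_GS = V_G − V_S = 4.49 − 1.86 = 2.63 V; V_DS = V_D − V_S = 2.96 − 1.86 = 1.1 V.
V_ov = V_GS − V_th = 2.63 − 0.901 = 1.73 V.
Since V_DS = 1.1 V < V_ov = 1.73 V, the device is in the triode region.
I_D = k_n [V_ov · V_DS − ½ V_DS²] = 7.85 × [1.73 × 1.1 − 0.5 × 1.1²] = 10.2 mA.

Triode; I_D = 10.2 mA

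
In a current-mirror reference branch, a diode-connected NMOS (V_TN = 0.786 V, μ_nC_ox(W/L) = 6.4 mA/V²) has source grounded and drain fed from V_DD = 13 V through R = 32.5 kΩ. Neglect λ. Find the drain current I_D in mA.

I_D = 0.365 mA

With gate tied to drain, V_GS = V_DS ≥ V_GS − V_TN, so the device is in saturation.
KCL at the drain: ½ k_n (V_GS − V_TN)² = (V_DD − V_GS)/R.
Let x = V_GS − 0.786. Then 104 x² + x − 12.21 = 0, giving x = 0.338 V (positive root), so V_GS = 1.12 V.
I_D = (V_DD − V_GS)/R = (13 − 1.12) / 32.5 = 0.365 mA.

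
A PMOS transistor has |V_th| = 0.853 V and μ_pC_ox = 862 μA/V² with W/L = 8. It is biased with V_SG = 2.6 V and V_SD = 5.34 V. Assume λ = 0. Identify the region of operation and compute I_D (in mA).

k_p = μ_pC_ox · (W/L) = 6.896 mA/V².
V_ov = V_SG − |V_th| = 2.6 − 0.853 = 1.75 V.
Since V_SD = 5.34 V ≥ V_ov = 1.75 V, the device is in saturation.
I_D = ½ k_p V_ov² = 0.5 × 6.896 × 1.75² = 10.5 mA.

Saturation; I_D = 10.5 mA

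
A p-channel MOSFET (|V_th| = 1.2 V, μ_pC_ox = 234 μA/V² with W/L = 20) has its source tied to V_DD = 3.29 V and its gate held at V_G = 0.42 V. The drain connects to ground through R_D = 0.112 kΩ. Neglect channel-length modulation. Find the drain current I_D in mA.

V_SG = V_DD − V_G = 3.29 − 0.42 = 2.87 V, so V_ov = 2.87 − 1.2 = 1.67 V.
k_p = μ_pC_ox · (W/L) = 4.68 mA/V².
Assume saturation: I_D = ½ k_p V_ov² = 0.5 × 4.68 × 1.67² = 6.53 mA, giving V_SD = V_DD − I_D R_D = 3.29 − 6.53 × 0.112 = 2.56 V.
V_SD = 2.56 V ≥ V_ov = 1.67 V, confirming saturation.

I_D = 6.53 mA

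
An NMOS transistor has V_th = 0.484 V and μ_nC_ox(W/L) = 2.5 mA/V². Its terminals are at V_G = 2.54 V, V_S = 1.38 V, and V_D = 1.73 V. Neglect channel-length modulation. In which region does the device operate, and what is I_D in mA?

V_GS = V_G − V_S = 2.54 − 1.38 = 1.16 V; V_DS = V_D − V_S = 1.73 − 1.38 = 0.35 V.
V_ov = V_GS − V_th = 1.16 − 0.484 = 0.676 V.
Since V_DS = 0.35 V < V_ov = 0.676 V, the device is in the triode region.
I_D = k_n [V_ov · V_DS − ½ V_DS²] = 2.5 × [0.676 × 0.35 − 0.5 × 0.35²] = 0.438 mA.

Triode; I_D = 0.438 mA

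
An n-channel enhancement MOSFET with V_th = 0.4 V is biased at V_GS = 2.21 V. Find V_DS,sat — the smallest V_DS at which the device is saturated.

The boundary between triode and saturation is V_DS = V_GS − V_th = V_ov.
V_ov = 2.21 − 0.4 = 1.81 V.

V_DS,sat = 1.81 V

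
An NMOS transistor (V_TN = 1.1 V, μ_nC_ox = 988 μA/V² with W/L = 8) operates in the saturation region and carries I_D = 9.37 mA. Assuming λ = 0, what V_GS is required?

V_GS = 2.64 V

k_n = μ_nC_ox · (W/L) = 7.904 mA/V².
In saturation I_D = ½ k_n (V_GS − V_TN)², so V_GS − V_TN = √(2 I_D / k_n) = √(2 × 9.37 / 7.904) = 1.54 V.
V_GS = 1.1 + 1.54 = 2.64 V.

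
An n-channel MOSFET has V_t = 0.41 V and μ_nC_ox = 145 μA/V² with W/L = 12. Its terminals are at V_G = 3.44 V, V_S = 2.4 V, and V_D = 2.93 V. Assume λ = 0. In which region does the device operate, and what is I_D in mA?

V_GS = V_G − V_S = 3.44 − 2.4 = 1.04 V; V_DS = V_D − V_S = 2.93 − 2.4 = 0.53 V.
k_n = μ_nC_ox · (W/L) = 1.74 mA/V².
V_ov = V_GS − V_t = 1.04 − 0.41 = 0.63 V.
Since V_DS = 0.53 V < V_ov = 0.63 V, the device is in the triode region.
I_D = k_n [V_ov · V_DS − ½ V_DS²] = 1.74 × [0.63 × 0.53 − 0.5 × 0.53²] = 0.337 mA.

Triode; I_D = 0.337 mA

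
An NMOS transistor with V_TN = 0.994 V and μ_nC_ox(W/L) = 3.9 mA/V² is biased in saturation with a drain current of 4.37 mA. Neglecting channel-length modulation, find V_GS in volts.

V_GS = 2.49 V

In saturation I_D = ½ k_n (V_GS − V_TN)², so V_GS − V_TN = √(2 I_D / k_n) = √(2 × 4.37 / 3.9) = 1.5 V.
V_GS = 0.994 + 1.5 = 2.49 V.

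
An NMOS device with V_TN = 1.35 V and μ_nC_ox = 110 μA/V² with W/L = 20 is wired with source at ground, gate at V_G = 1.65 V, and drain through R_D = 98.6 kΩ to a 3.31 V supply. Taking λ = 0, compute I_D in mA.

I_D = 0.0330 mA

V_GS = V_G = 1.65 V, so V_ov = 1.65 − 1.35 = 0.3 V.
k_n = μ_nC_ox · (W/L) = 2.2 mA/V².
Assume saturation: I_D = ½ k_n V_ov² = 0.5 × 2.2 × 0.3² = 0.099 mA, giving V_DS = V_DD − I_D R_D = 3.31 − 0.099 × 98.6 = -6.45 V.
But -6.45 V < V_ov = 0.3 V, so the device is actually in triode.
In triode I_D = k_n[V_ov V_DS − ½ V_DS²] and I_D = (V_DD − V_DS)/R_D. Equating: 108 V_DS² − 66.08 V_DS + 3.31 = 0, giving V_DS = 0.0551 V (the root below V_ov).
I_D = (3.31 − 0.0551) / 98.6 = 0.033 mA.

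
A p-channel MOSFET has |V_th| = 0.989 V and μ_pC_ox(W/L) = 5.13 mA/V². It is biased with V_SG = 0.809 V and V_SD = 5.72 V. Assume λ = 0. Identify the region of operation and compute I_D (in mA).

Cutoff; I_D = 0 mA

V_SG = 0.809 V < |V_th| = 0.989 V, so the transistor is in cutoff.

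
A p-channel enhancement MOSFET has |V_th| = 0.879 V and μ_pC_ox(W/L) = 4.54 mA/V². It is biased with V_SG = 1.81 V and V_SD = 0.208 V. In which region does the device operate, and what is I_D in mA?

V_ov = V_SG − |V_th| = 1.81 − 0.879 = 0.931 V.
Since V_SD = 0.208 V < V_ov = 0.931 V, the device is in the triode region.
I_D = k_p [V_ov · V_SD − ½ V_SD²] = 4.54 × [0.931 × 0.208 − 0.5 × 0.208²] = 0.781 mA.

Triode; I_D = 0.781 mA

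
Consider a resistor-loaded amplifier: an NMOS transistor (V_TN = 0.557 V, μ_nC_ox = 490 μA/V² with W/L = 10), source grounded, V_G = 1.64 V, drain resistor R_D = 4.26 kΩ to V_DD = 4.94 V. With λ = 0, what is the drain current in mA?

V_GS = V_G = 1.64 V, so V_ov = 1.64 − 0.557 = 1.08 V.
k_n = μ_nC_ox · (W/L) = 4.9 mA/V².
Assume saturation: I_D = ½ k_n V_ov² = 0.5 × 4.9 × 1.08² = 2.87 mA, giving V_DS = V_DD − I_D R_D = 4.94 − 2.87 × 4.26 = -7.3 V.
But -7.3 V < V_ov = 1.08 V, so the device is actually in triode.
In triode I_D = k_n[V_ov V_DS − ½ V_DS²] and I_D = (V_DD − V_DS)/R_D. Equating: 10.4 V_DS² − 23.61 V_DS + 4.94 = 0, giving V_DS = 0.233 V (the root below V_ov).
I_D = (4.94 − 0.233) / 4.26 = 1.1 mA.

I_D = 1.10 mA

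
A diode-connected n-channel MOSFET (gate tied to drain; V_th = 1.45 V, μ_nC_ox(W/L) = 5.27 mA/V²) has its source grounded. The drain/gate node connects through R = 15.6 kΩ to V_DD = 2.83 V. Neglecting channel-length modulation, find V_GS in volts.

V_GS = 1.62 V

With gate tied to drain, V_GS = V_DS ≥ V_GS − V_th, so the device is in saturation.
KCL at the drain: ½ k_n (V_GS − V_th)² = (V_DD − V_GS)/R.
Let x = V_GS − 1.45. Then 41.1 x² + x − 1.38 = 0, giving x = 0.171 V (positive root), so V_GS = 1.62 V.
I_D = (V_DD − V_GS)/R = (2.83 − 1.62) / 15.6 = 0.0775 mA.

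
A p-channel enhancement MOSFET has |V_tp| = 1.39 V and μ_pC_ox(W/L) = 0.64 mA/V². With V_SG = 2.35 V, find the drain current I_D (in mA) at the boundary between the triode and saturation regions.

I_D = 0.295 mA

At the boundary V_SD = V_ov = V_SG − |V_tp| = 2.35 − 1.39 = 0.96 V.
I_D = ½ k_p V_ov² = 0.5 × 0.64 × 0.96² = 0.295 mA.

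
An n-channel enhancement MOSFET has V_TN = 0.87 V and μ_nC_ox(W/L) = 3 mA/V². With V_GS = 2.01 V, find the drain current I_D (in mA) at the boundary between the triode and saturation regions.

At the boundary V_DS = V_ov = V_GS − V_TN = 2.01 − 0.87 = 1.14 V.
I_D = ½ k_n V_ov² = 0.5 × 3 × 1.14² = 1.95 mA.

I_D = 1.95 mA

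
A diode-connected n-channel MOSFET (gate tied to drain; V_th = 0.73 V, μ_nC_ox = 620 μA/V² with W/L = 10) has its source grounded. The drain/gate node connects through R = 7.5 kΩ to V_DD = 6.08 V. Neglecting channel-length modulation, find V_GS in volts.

V_GS = 1.19 V

With gate tied to drain, V_GS = V_DS ≥ V_GS − V_th, so the device is in saturation.
k_n = μ_nC_ox · (W/L) = 6.2 mA/V².
KCL at the drain: ½ k_n (V_GS − V_th)² = (V_DD − V_GS)/R.
Let x = V_GS − 0.73. Then 23.2 x² + x − 5.35 = 0, giving x = 0.459 V (positive root), so V_GS = 1.19 V.
I_D = (V_DD − V_GS)/R = (6.08 − 1.19) / 7.5 = 0.652 mA.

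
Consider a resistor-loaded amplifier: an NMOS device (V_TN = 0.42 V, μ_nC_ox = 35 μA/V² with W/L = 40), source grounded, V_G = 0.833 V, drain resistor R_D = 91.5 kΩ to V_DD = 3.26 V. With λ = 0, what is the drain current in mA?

I_D = 0.0349 mA

V_GS = V_G = 0.833 V, so V_ov = 0.833 − 0.42 = 0.413 V.
k_n = μ_nC_ox · (W/L) = 1.4 mA/V².
Assume saturation: I_D = ½ k_n V_ov² = 0.5 × 1.4 × 0.413² = 0.119 mA, giving V_DS = V_DD − I_D R_D = 3.26 − 0.119 × 91.5 = -7.66 V.
But -7.66 V < V_ov = 0.413 V, so the device is actually in triode.
In triode I_D = k_n[V_ov V_DS − ½ V_DS²] and I_D = (V_DD − V_DS)/R_D. Equating: 64 V_DS² − 53.91 V_DS + 3.26 = 0, giving V_DS = 0.0656 V (the root below V_ov).
I_D = (3.26 − 0.0656) / 91.5 = 0.0349 mA.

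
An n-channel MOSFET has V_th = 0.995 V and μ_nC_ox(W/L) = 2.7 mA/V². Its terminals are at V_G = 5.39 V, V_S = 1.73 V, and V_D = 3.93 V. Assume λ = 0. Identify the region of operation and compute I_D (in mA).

V_GS = V_G − V_S = 5.39 − 1.73 = 3.66 V; V_DS = V_D − V_S = 3.93 − 1.73 = 2.2 V.
V_ov = V_GS − V_th = 3.66 − 0.995 = 2.66 V.
Since V_DS = 2.2 V < V_ov = 2.66 V, the device is in the triode region.
I_D = k_n [V_ov · V_DS − ½ V_DS²] = 2.7 × [2.66 × 2.2 − 0.5 × 2.2²] = 9.3 mA.

Triode; I_D = 9.30 mA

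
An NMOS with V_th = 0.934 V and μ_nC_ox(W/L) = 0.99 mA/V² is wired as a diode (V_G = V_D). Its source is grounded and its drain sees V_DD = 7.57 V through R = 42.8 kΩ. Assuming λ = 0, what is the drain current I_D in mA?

With gate tied to drain, V_GS = V_DS ≥ V_GS − V_th, so the device is in saturation.
KCL at the drain: ½ k_n (V_GS − V_th)² = (V_DD − V_GS)/R.
Let x = V_GS − 0.934. Then 21.2 x² + x − 6.636 = 0, giving x = 0.537 V (positive root), so V_GS = 1.47 V.
I_D = (V_DD − V_GS)/R = (7.57 − 1.47) / 42.8 = 0.143 mA.

I_D = 0.143 mA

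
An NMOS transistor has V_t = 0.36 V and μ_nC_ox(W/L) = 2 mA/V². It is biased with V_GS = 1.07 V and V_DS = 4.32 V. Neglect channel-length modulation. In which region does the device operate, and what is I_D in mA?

Saturation; I_D = 0.504 mA

V_ov = V_GS − V_t = 1.07 − 0.36 = 0.71 V.
Since V_DS = 4.32 V ≥ V_ov = 0.71 V, the device is in saturation.
I_D = ½ k_n V_ov² = 0.5 × 2 × 0.71² = 0.504 mA.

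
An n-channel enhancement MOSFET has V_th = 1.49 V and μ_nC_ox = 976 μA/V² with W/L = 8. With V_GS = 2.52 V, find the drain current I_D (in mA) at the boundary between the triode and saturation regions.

At the boundary V_DS = V_ov = V_GS − V_th = 2.52 − 1.49 = 1.03 V.
k_n = μ_nC_ox · (W/L) = 7.808 mA/V².
I_D = ½ k_n V_ov² = 0.5 × 7.808 × 1.03² = 4.14 mA.

I_D = 4.14 mA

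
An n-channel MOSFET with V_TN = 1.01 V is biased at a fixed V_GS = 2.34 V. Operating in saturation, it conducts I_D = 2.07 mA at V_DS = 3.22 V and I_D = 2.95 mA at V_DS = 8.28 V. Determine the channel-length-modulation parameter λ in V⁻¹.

With V_GS fixed, I_D ∝ (1 + λ V_DS) in saturation, so I_D2/I_D1 = (1 + λ V_DS2)/(1 + λ V_DS1).
2.95/2.07 = 1.425 = (1 + 8.28 λ)/(1 + 3.22 λ).
Solving: λ (I_D1 V_DS2 − I_D2 V_DS1) = I_D2 − I_D1, so λ = (2.95 − 2.07) / (2.07 × 8.28 − 2.95 × 3.22) = 0.88 / 7.64 = 0.115 V⁻¹.

λ = 0.115 V⁻¹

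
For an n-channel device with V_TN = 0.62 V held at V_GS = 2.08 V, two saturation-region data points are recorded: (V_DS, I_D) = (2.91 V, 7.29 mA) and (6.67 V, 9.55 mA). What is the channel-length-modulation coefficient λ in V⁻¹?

λ = 0.108 V⁻¹

With V_GS fixed, I_D ∝ (1 + λ V_DS) in saturation, so I_D2/I_D1 = (1 + λ V_DS2)/(1 + λ V_DS1).
9.55/7.29 = 1.31 = (1 + 6.67 λ)/(1 + 2.91 λ).
Solving: λ (I_D1 V_DS2 − I_D2 V_DS1) = I_D2 − I_D1, so λ = (9.55 − 7.29) / (7.29 × 6.67 − 9.55 × 2.91) = 2.26 / 20.8 = 0.108 V⁻¹.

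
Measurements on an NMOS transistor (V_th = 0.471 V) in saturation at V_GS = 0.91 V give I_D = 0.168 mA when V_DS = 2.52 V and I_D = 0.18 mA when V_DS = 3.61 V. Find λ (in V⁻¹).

With V_GS fixed, I_D ∝ (1 + λ V_DS) in saturation, so I_D2/I_D1 = (1 + λ V_DS2)/(1 + λ V_DS1).
0.18/0.168 = 1.071 = (1 + 3.61 λ)/(1 + 2.52 λ).
Solving: λ (I_D1 V_DS2 − I_D2 V_DS1) = I_D2 − I_D1, so λ = (0.18 − 0.168) / (0.168 × 3.61 − 0.18 × 2.52) = 0.012 / 0.153 = 0.0785 V⁻¹.

λ = 0.0785 V⁻¹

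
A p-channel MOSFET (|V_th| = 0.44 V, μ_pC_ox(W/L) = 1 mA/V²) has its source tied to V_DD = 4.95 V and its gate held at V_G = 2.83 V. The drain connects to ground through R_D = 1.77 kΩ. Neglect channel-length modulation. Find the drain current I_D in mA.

I_D = 1.41 mA

V_SG = V_DD − V_G = 4.95 − 2.83 = 2.12 V, so V_ov = 2.12 − 0.44 = 1.68 V.
Assume saturation: I_D = ½ k_p V_ov² = 0.5 × 1 × 1.68² = 1.41 mA, giving V_SD = V_DD − I_D R_D = 4.95 − 1.41 × 1.77 = 2.45 V.
V_SD = 2.45 V ≥ V_ov = 1.68 V, confirming saturation.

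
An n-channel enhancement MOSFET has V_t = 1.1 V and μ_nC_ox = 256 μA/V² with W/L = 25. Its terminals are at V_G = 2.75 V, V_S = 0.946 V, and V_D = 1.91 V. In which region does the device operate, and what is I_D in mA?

V_GS = V_G − V_S = 2.75 − 0.946 = 1.8 V; V_DS = V_D − V_S = 1.91 − 0.946 = 0.964 V.
k_n = μ_nC_ox · (W/L) = 6.4 mA/V².
V_ov = V_GS − V_t = 1.8 − 1.1 = 0.704 V.
Since V_DS = 0.964 V ≥ V_ov = 0.704 V, the device is in saturation.
I_D = ½ k_n V_ov² = 0.5 × 6.4 × 0.704² = 1.59 mA.

Saturation; I_D = 1.59 mA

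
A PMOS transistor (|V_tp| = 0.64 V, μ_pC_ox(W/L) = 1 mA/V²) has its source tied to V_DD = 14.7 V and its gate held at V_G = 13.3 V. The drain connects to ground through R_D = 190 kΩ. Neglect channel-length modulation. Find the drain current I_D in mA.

V_SG = V_DD − V_G = 14.7 − 13.3 = 1.4 V, so V_ov = 1.4 − 0.64 = 0.76 V.
Assume saturation: I_D = ½ k_p V_ov² = 0.5 × 1 × 0.76² = 0.289 mA, giving V_SD = V_DD − I_D R_D = 14.7 − 0.289 × 190 = -40.2 V.
But -40.2 V < V_ov = 0.76 V, so the device is actually in triode.
In triode I_D = k_p[V_ov V_SD − ½ V_SD²] and I_D = (V_DD − V_SD)/R_D. Equating: 95 V_SD² − 145.4 V_SD + 14.7 = 0, giving V_SD = 0.109 V (the root below V_ov).
I_D = (14.7 − 0.109) / 190 = 0.0768 mA.

I_D = 0.0768 mA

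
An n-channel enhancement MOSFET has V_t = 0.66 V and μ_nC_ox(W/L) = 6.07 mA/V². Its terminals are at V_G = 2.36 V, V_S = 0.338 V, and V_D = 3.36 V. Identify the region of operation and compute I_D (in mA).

V_GS = V_G − V_S = 2.36 − 0.338 = 2.02 V; V_DS = V_D − V_S = 3.36 − 0.338 = 3.02 V.
V_ov = V_GS − V_t = 2.02 − 0.66 = 1.36 V.
Since V_DS = 3.02 V ≥ V_ov = 1.36 V, the device is in saturation.
I_D = ½ k_n V_ov² = 0.5 × 6.07 × 1.36² = 5.63 mA.

Saturation; I_D = 5.63 mA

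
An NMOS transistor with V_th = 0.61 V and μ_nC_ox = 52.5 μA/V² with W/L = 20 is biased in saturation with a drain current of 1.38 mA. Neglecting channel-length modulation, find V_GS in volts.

k_n = μ_nC_ox · (W/L) = 1.05 mA/V².
In saturation I_D = ½ k_n (V_GS − V_th)², so V_GS − V_th = √(2 I_D / k_n) = √(2 × 1.38 / 1.05) = 1.62 V.
V_GS = 0.61 + 1.62 = 2.23 V.

V_GS = 2.23 V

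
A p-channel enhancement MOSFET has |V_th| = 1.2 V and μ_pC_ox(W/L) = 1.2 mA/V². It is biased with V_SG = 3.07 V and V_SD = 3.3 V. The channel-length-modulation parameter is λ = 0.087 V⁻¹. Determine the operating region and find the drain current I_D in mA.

V_ov = V_SG − |V_th| = 3.07 − 1.2 = 1.87 V.
Since V_SD = 3.3 V ≥ V_ov = 1.87 V, the device is in saturation.
I_D = ½ k_p V_ov² (1 + λ V_SD) = 0.5 × 1.2 × 1.87² × (1 + 0.087 × 3.3) = 2.7 mA.

Saturation; I_D = 2.70 mA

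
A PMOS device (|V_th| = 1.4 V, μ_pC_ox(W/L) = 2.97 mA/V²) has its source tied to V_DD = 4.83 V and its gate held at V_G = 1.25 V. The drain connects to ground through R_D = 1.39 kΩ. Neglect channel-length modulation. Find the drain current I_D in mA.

I_D = 3.08 mA

V_SG = V_DD − V_G = 4.83 − 1.25 = 3.58 V, so V_ov = 3.58 − 1.4 = 2.18 V.
Assume saturation: I_D = ½ k_p V_ov² = 0.5 × 2.97 × 2.18² = 7.06 mA, giving V_SD = V_DD − I_D R_D = 4.83 − 7.06 × 1.39 = -4.98 V.
But -4.98 V < V_ov = 2.18 V, so the device is actually in triode.
In triode I_D = k_p[V_ov V_SD − ½ V_SD²] and I_D = (V_DD − V_SD)/R_D. Equating: 2.06 V_SD² − 10 V_SD + 4.83 = 0, giving V_SD = 0.544 V (the root below V_ov).
I_D = (4.83 − 0.544) / 1.39 = 3.08 mA.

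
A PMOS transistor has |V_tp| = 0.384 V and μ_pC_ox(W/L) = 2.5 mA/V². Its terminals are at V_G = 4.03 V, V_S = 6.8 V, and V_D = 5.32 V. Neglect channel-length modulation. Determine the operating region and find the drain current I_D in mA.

Triode; I_D = 6.09 mA

V_SG = V_S − V_G = 6.8 − 4.03 = 2.77 V; V_SD = V_S − V_D = 6.8 − 5.32 = 1.48 V.
V_ov = V_SG − |V_tp| = 2.77 − 0.384 = 2.39 V.
Since V_SD = 1.48 V < V_ov = 2.39 V, the device is in the triode region.
I_D = k_p [V_ov · V_SD − ½ V_SD²] = 2.5 × [2.39 × 1.48 − 0.5 × 1.48²] = 6.09 mA.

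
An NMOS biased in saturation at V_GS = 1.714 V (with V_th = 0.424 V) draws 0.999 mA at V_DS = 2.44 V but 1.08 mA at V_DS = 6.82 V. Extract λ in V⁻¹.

With V_GS fixed, I_D ∝ (1 + λ V_DS) in saturation, so I_D2/I_D1 = (1 + λ V_DS2)/(1 + λ V_DS1).
1.08/0.999 = 1.081 = (1 + 6.82 λ)/(1 + 2.44 λ).
Solving: λ (I_D1 V_DS2 − I_D2 V_DS1) = I_D2 − I_D1, so λ = (1.08 − 0.999) / (0.999 × 6.82 − 1.08 × 2.44) = 0.081 / 4.18 = 0.0194 V⁻¹.

λ = 0.0194 V⁻¹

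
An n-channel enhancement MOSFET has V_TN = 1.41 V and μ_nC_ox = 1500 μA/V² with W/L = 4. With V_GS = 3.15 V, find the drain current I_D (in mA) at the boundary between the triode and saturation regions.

I_D = 9.08 mA

At the boundary V_DS = V_ov = V_GS − V_TN = 3.15 − 1.41 = 1.74 V.
k_n = μ_nC_ox · (W/L) = 6 mA/V².
I_D = ½ k_n V_ov² = 0.5 × 6 × 1.74² = 9.08 mA.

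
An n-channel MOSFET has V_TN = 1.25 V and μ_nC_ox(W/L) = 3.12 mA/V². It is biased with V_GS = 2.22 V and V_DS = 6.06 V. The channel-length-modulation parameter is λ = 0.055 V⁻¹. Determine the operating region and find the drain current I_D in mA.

V_ov = V_GS − V_TN = 2.22 − 1.25 = 0.97 V.
Since V_DS = 6.06 V ≥ V_ov = 0.97 V, the device is in saturation.
I_D = ½ k_n V_ov² (1 + λ V_DS) = 0.5 × 3.12 × 0.97² × (1 + 0.055 × 6.06) = 1.96 mA.

Saturation; I_D = 1.96 mA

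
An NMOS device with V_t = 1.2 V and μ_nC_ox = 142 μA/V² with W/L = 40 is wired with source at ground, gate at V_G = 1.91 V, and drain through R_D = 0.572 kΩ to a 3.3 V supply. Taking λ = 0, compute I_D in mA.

V_GS = V_G = 1.91 V, so V_ov = 1.91 − 1.2 = 0.71 V.
k_n = μ_nC_ox · (W/L) = 5.68 mA/V².
Assume saturation: I_D = ½ k_n V_ov² = 0.5 × 5.68 × 0.71² = 1.43 mA, giving V_DS = V_DD − I_D R_D = 3.3 − 1.43 × 0.572 = 2.48 V.
V_DS = 2.48 V ≥ V_ov = 0.71 V, confirming saturation.

I_D = 1.43 mA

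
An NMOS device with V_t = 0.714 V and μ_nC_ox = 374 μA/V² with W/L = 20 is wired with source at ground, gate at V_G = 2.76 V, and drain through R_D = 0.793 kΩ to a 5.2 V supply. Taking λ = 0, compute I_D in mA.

I_D = 6.00 mA

V_GS = V_G = 2.76 V, so V_ov = 2.76 − 0.714 = 2.05 V.
k_n = μ_nC_ox · (W/L) = 7.48 mA/V².
Assume saturation: I_D = ½ k_n V_ov² = 0.5 × 7.48 × 2.05² = 15.7 mA, giving V_DS = V_DD − I_D R_D = 5.2 − 15.7 × 0.793 = -7.22 V.
But -7.22 V < V_ov = 2.05 V, so the device is actually in triode.
In triode I_D = k_n[V_ov V_DS − ½ V_DS²] and I_D = (V_DD − V_DS)/R_D. Equating: 2.97 V_DS² − 13.14 V_DS + 5.2 = 0, giving V_DS = 0.439 V (the root below V_ov).
I_D = (5.2 − 0.439) / 0.793 = 6 mA.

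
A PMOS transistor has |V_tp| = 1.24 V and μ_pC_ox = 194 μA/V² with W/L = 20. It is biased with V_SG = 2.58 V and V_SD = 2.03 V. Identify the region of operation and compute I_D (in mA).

k_p = μ_pC_ox · (W/L) = 3.88 mA/V².
V_ov = V_SG − |V_tp| = 2.58 − 1.24 = 1.34 V.
Since V_SD = 2.03 V ≥ V_ov = 1.34 V, the device is in saturation.
I_D = ½ k_p V_ov² = 0.5 × 3.88 × 1.34² = 3.48 mA.

Saturation; I_D = 3.48 mA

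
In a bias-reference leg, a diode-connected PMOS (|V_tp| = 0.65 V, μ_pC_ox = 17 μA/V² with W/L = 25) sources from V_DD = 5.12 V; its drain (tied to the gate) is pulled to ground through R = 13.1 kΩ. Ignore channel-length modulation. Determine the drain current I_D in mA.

I_D = 0.257 mA

With gate tied to drain, V_SG = V_SD ≥ V_SG − |V_tp|, so the device is in saturation.
k_p = μ_pC_ox · (W/L) = 0.425 mA/V².
KCL at the drain: ½ k_p (V_SG − |V_tp|)² = (V_DD − V_SG)/R.
Let x = V_SG − 0.65. Then 2.78 x² + x − 4.47 = 0, giving x = 1.1 V (positive root), so V_SG = 1.75 V.
I_D = (V_DD − V_SG)/R = (5.12 − 1.75) / 13.1 = 0.257 mA.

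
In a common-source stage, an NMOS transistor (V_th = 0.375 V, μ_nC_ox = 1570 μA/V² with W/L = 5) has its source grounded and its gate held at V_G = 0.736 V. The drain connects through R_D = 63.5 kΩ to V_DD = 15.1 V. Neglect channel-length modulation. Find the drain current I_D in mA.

I_D = 0.236 mA

V_GS = V_G = 0.736 V, so V_ov = 0.736 − 0.375 = 0.361 V.
k_n = μ_nC_ox · (W/L) = 7.85 mA/V².
Assume saturation: I_D = ½ k_n V_ov² = 0.5 × 7.85 × 0.361² = 0.512 mA, giving V_DS = V_DD − I_D R_D = 15.1 − 0.512 × 63.5 = -17.4 V.
But -17.4 V < V_ov = 0.361 V, so the device is actually in triode.
In triode I_D = k_n[V_ov V_DS − ½ V_DS²] and I_D = (V_DD − V_DS)/R_D. Equating: 249 V_DS² − 180.9 V_DS + 15.1 = 0, giving V_DS = 0.0962 V (the root below V_ov).
I_D = (15.1 − 0.0962) / 63.5 = 0.236 mA.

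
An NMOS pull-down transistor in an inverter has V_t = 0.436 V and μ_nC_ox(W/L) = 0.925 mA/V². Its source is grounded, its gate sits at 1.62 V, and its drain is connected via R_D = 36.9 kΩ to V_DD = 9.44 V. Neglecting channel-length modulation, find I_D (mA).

V_GS = V_G = 1.62 V, so V_ov = 1.62 − 0.436 = 1.18 V.
Assume saturation: I_D = ½ k_n V_ov² = 0.5 × 0.925 × 1.18² = 0.648 mA, giving V_DS = V_DD − I_D R_D = 9.44 − 0.648 × 36.9 = -14.5 V.
But -14.5 V < V_ov = 1.18 V, so the device is actually in triode.
In triode I_D = k_n[V_ov V_DS − ½ V_DS²] and I_D = (V_DD − V_DS)/R_D. Equating: 17.1 V_DS² − 41.41 V_DS + 9.44 = 0, giving V_DS = 0.255 V (the root below V_ov).
I_D = (9.44 − 0.255) / 36.9 = 0.249 mA.

I_D = 0.249 mA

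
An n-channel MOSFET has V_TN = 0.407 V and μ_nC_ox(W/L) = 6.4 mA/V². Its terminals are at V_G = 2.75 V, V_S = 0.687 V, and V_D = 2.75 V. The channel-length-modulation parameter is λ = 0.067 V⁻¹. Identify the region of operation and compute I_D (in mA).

Saturation; I_D = 9.99 mA

V_GS = V_G − V_S = 2.75 − 0.687 = 2.06 V; V_DS = V_D − V_S = 2.75 − 0.687 = 2.06 V.
V_ov = V_GS − V_TN = 2.06 − 0.407 = 1.66 V.
Since V_DS = 2.06 V ≥ V_ov = 1.66 V, the device is in saturation.
I_D = ½ k_n V_ov² (1 + λ V_DS) = 0.5 × 6.4 × 1.66² × (1 + 0.067 × 2.06) = 9.99 mA.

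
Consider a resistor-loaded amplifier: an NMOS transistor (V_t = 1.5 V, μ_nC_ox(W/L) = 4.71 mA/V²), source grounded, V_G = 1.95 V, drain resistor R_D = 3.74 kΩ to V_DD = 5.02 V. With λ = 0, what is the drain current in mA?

I_D = 0.477 mA

V_GS = V_G = 1.95 V, so V_ov = 1.95 − 1.5 = 0.45 V.
Assume saturation: I_D = ½ k_n V_ov² = 0.5 × 4.71 × 0.45² = 0.477 mA, giving V_DS = V_DD − I_D R_D = 5.02 − 0.477 × 3.74 = 3.24 V.
V_DS = 3.24 V ≥ V_ov = 0.45 V, confirming saturation.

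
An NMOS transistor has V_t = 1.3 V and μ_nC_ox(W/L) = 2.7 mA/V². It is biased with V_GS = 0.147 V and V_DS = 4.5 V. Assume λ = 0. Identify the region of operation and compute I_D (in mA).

Cutoff; I_D = 0 mA

V_GS = 0.147 V < V_t = 1.3 V, so the transistor is in cutoff.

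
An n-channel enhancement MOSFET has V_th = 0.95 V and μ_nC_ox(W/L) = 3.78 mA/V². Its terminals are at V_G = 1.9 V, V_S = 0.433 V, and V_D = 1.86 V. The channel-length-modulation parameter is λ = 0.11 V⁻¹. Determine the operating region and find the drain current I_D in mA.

V_GS = V_G − V_S = 1.9 − 0.433 = 1.47 V; V_DS = V_D − V_S = 1.86 − 0.433 = 1.43 V.
V_ov = V_GS − V_th = 1.47 − 0.95 = 0.517 V.
Since V_DS = 1.43 V ≥ V_ov = 0.517 V, the device is in saturation.
I_D = ½ k_n V_ov² (1 + λ V_DS) = 0.5 × 3.78 × 0.517² × (1 + 0.11 × 1.43) = 0.584 mA.

Saturation; I_D = 0.584 mA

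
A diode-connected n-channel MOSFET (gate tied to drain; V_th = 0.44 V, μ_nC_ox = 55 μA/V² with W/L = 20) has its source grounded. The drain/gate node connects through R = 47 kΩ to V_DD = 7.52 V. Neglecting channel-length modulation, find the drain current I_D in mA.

With gate tied to drain, V_GS = V_DS ≥ V_GS − V_th, so the device is in saturation.
k_n = μ_nC_ox · (W/L) = 1.1 mA/V².
KCL at the drain: ½ k_n (V_GS − V_th)² = (V_DD − V_GS)/R.
Let x = V_GS − 0.44. Then 25.9 x² + x − 7.08 = 0, giving x = 0.504 V (positive root), so V_GS = 0.944 V.
I_D = (V_DD − V_GS)/R = (7.52 − 0.944) / 47 = 0.14 mA.

I_D = 0.140 mA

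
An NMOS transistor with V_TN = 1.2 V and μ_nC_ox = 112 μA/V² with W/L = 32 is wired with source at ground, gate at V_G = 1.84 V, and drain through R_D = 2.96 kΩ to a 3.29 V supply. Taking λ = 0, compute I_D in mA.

I_D = 0.734 mA

V_GS = V_G = 1.84 V, so V_ov = 1.84 − 1.2 = 0.64 V.
k_n = μ_nC_ox · (W/L) = 3.584 mA/V².
Assume saturation: I_D = ½ k_n V_ov² = 0.5 × 3.584 × 0.64² = 0.734 mA, giving V_DS = V_DD − I_D R_D = 3.29 − 0.734 × 2.96 = 1.12 V.
V_DS = 1.12 V ≥ V_ov = 0.64 V, confirming saturation.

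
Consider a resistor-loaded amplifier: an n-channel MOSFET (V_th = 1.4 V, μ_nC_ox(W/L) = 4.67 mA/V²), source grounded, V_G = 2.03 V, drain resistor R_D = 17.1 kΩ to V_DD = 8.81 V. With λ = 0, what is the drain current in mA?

I_D = 0.503 mA

V_GS = V_G = 2.03 V, so V_ov = 2.03 − 1.4 = 0.63 V.
Assume saturation: I_D = ½ k_n V_ov² = 0.5 × 4.67 × 0.63² = 0.927 mA, giving V_DS = V_DD − I_D R_D = 8.81 − 0.927 × 17.1 = -7.04 V.
But -7.04 V < V_ov = 0.63 V, so the device is actually in triode.
In triode I_D = k_n[V_ov V_DS − ½ V_DS²] and I_D = (V_DD − V_DS)/R_D. Equating: 39.9 V_DS² − 51.31 V_DS + 8.81 = 0, giving V_DS = 0.204 V (the root below V_ov).
I_D = (8.81 − 0.204) / 17.1 = 0.503 mA.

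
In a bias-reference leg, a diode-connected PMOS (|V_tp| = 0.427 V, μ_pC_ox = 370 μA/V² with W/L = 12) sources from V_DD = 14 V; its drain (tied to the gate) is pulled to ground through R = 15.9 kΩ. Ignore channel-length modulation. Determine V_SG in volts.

With gate tied to drain, V_SG = V_SD ≥ V_SG − |V_tp|, so the device is in saturation.
k_p = μ_pC_ox · (W/L) = 4.44 mA/V².
KCL at the drain: ½ k_p (V_SG − |V_tp|)² = (V_DD − V_SG)/R.
Let x = V_SG − 0.427. Then 35.3 x² + x − 13.57 = 0, giving x = 0.606 V (positive root), so V_SG = 1.03 V.
I_D = (V_DD − V_SG)/R = (14 − 1.03) / 15.9 = 0.816 mA.

V_SG = 1.03 V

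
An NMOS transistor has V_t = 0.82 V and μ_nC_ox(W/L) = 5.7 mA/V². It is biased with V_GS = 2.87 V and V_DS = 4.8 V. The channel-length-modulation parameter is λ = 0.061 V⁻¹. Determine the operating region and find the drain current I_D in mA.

Saturation; I_D = 15.5 mA

V_ov = V_GS − V_t = 2.87 − 0.82 = 2.05 V.
Since V_DS = 4.8 V ≥ V_ov = 2.05 V, the device is in saturation.
I_D = ½ k_n V_ov² (1 + λ V_DS) = 0.5 × 5.7 × 2.05² × (1 + 0.061 × 4.8) = 15.5 mA.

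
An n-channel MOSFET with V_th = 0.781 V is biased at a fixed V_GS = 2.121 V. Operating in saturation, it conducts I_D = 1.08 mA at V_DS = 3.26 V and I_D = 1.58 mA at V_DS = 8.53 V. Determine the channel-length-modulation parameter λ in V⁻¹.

λ = 0.123 V⁻¹

With V_GS fixed, I_D ∝ (1 + λ V_DS) in saturation, so I_D2/I_D1 = (1 + λ V_DS2)/(1 + λ V_DS1).
1.58/1.08 = 1.463 = (1 + 8.53 λ)/(1 + 3.26 λ).
Solving: λ (I_D1 V_DS2 − I_D2 V_DS1) = I_D2 − I_D1, so λ = (1.58 − 1.08) / (1.08 × 8.53 − 1.58 × 3.26) = 0.5 / 4.06 = 0.123 V⁻¹.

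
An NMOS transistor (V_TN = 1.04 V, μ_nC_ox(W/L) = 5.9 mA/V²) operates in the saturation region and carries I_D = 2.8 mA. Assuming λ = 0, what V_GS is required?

V_GS = 2.01 V

In saturation I_D = ½ k_n (V_GS − V_TN)², so V_GS − V_TN = √(2 I_D / k_n) = √(2 × 2.8 / 5.9) = 0.974 V.
V_GS = 1.04 + 0.974 = 2.01 V.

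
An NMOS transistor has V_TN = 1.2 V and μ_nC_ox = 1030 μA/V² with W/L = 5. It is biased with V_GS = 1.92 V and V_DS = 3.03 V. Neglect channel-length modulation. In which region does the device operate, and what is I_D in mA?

k_n = μ_nC_ox · (W/L) = 5.15 mA/V².
V_ov = V_GS − V_TN = 1.92 − 1.2 = 0.72 V.
Since V_DS = 3.03 V ≥ V_ov = 0.72 V, the device is in saturation.
I_D = ½ k_n V_ov² = 0.5 × 5.15 × 0.72² = 1.33 mA.

Saturation; I_D = 1.33 mA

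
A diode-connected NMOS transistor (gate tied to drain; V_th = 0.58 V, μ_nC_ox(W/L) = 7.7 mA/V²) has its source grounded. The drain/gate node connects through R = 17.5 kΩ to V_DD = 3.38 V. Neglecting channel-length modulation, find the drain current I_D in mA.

I_D = 0.149 mA

With gate tied to drain, V_GS = V_DS ≥ V_GS − V_th, so the device is in saturation.
KCL at the drain: ½ k_n (V_GS − V_th)² = (V_DD − V_GS)/R.
Let x = V_GS − 0.58. Then 67.4 x² + x − 2.8 = 0, giving x = 0.197 V (positive root), so V_GS = 0.777 V.
I_D = (V_DD − V_GS)/R = (3.38 − 0.777) / 17.5 = 0.149 mA.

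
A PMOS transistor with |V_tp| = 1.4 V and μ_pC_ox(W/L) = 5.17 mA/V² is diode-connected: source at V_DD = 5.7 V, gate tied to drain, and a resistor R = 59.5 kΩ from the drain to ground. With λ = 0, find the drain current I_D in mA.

With gate tied to drain, V_SG = V_SD ≥ V_SG − |V_tp|, so the device is in saturation.
KCL at the drain: ½ k_p (V_SG − |V_tp|)² = (V_DD − V_SG)/R.
Let x = V_SG − 1.4. Then 154 x² + x − 4.3 = 0, giving x = 0.164 V (positive root), so V_SG = 1.56 V.
I_D = (V_DD − V_SG)/R = (5.7 − 1.56) / 59.5 = 0.0695 mA.

I_D = 0.0695 mA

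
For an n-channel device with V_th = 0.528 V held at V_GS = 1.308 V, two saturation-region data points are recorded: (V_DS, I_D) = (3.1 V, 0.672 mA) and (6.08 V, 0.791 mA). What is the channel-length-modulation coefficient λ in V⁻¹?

λ = 0.0728 V⁻¹

With V_GS fixed, I_D ∝ (1 + λ V_DS) in saturation, so I_D2/I_D1 = (1 + λ V_DS2)/(1 + λ V_DS1).
0.791/0.672 = 1.177 = (1 + 6.08 λ)/(1 + 3.1 λ).
Solving: λ (I_D1 V_DS2 − I_D2 V_DS1) = I_D2 − I_D1, so λ = (0.791 − 0.672) / (0.672 × 6.08 − 0.791 × 3.1) = 0.119 / 1.63 = 0.0728 V⁻¹.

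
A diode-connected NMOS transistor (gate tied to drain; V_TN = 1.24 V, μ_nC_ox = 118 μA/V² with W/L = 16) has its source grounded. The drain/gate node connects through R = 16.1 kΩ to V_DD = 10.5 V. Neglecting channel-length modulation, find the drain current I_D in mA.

I_D = 0.529 mA

With gate tied to drain, V_GS = V_DS ≥ V_GS − V_TN, so the device is in saturation.
k_n = μ_nC_ox · (W/L) = 1.888 mA/V².
KCL at the drain: ½ k_n (V_GS − V_TN)² = (V_DD − V_GS)/R.
Let x = V_GS − 1.24. Then 15.2 x² + x − 9.26 = 0, giving x = 0.748 V (positive root), so V_GS = 1.99 V.
I_D = (V_DD − V_GS)/R = (10.5 − 1.99) / 16.1 = 0.529 mA.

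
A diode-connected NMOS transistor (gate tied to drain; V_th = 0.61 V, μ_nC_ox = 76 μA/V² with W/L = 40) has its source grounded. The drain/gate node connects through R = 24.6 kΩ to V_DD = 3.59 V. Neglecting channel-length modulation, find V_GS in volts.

With gate tied to drain, V_GS = V_DS ≥ V_GS − V_th, so the device is in saturation.
k_n = μ_nC_ox · (W/L) = 3.04 mA/V².
KCL at the drain: ½ k_n (V_GS − V_th)² = (V_DD − V_GS)/R.
Let x = V_GS − 0.61. Then 37.4 x² + x − 2.98 = 0, giving x = 0.269 V (positive root), so V_GS = 0.879 V.
I_D = (V_DD − V_GS)/R = (3.59 − 0.879) / 24.6 = 0.11 mA.

V_GS = 0.879 V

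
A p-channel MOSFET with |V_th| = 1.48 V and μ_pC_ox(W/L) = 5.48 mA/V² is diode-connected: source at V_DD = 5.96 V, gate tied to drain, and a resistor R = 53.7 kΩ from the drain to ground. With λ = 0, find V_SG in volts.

With gate tied to drain, V_SG = V_SD ≥ V_SG − |V_th|, so the device is in saturation.
KCL at the drain: ½ k_p (V_SG − |V_th|)² = (V_DD − V_SG)/R.
Let x = V_SG − 1.48. Then 147 x² + x − 4.48 = 0, giving x = 0.171 V (positive root), so V_SG = 1.65 V.
I_D = (V_DD − V_SG)/R = (5.96 − 1.65) / 53.7 = 0.0802 mA.

V_SG = 1.65 V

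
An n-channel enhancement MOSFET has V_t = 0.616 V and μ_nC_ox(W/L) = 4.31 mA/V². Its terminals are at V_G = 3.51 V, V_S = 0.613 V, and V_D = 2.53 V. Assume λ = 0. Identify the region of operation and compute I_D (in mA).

Triode; I_D = 10.9 mA

V_GS = V_G − V_S = 3.51 − 0.613 = 2.9 V; V_DS = V_D − V_S = 2.53 − 0.613 = 1.92 V.
V_ov = V_GS − V_t = 2.9 − 0.616 = 2.28 V.
Since V_DS = 1.92 V < V_ov = 2.28 V, the device is in the triode region.
I_D = k_n [V_ov · V_DS − ½ V_DS²] = 4.31 × [2.28 × 1.92 − 0.5 × 1.92²] = 10.9 mA.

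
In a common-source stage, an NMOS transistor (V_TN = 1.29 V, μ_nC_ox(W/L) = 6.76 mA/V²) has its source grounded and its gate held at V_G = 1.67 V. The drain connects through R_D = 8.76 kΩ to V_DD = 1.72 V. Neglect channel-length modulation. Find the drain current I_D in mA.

V_GS = V_G = 1.67 V, so V_ov = 1.67 − 1.29 = 0.38 V.
Assume saturation: I_D = ½ k_n V_ov² = 0.5 × 6.76 × 0.38² = 0.488 mA, giving V_DS = V_DD − I_D R_D = 1.72 − 0.488 × 8.76 = -2.56 V.
But -2.56 V < V_ov = 0.38 V, so the device is actually in triode.
In triode I_D = k_n[V_ov V_DS − ½ V_DS²] and I_D = (V_DD − V_DS)/R_D. Equating: 29.6 V_DS² − 23.5 V_DS + 1.72 = 0, giving V_DS = 0.0816 V (the root below V_ov).
I_D = (1.72 − 0.0816) / 8.76 = 0.187 mA.

I_D = 0.187 mA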